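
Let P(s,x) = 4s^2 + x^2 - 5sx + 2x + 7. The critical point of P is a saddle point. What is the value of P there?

79/9

∂P/∂s = 8s - 5x = 0 and ∂P/∂x = -5s + 2x + 2 = 0, so (s, x) = (10/9, 16/9).
The Hessian has P_{ss} = 8, P_{xx} = 2, P_{sx} = -5, giving D = -9 < 0, so the point is a saddle point.
P(10/9, 16/9) = 79/9.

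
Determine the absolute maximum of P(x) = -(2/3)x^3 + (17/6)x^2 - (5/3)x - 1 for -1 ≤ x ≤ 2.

The derivative is -2x^2 + (17/3)x - 5/3, whose only zero in [-1, 2] is x = 1/3.
Compare values at every candidate in [-1, 2]: P(-1) = 25/6,  P(1/3) = -205/162,  P(2) = 5/3.
So the maximum is P(-1) = 25/6.

25/6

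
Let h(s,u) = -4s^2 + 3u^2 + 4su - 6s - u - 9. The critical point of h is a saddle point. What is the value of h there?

-31/4

∂h/∂s = -8s + 4u - 6 = 0 and ∂h/∂u = 4s + 6u - 1 = 0, so (s, u) = (-1/2, 1/2).
The Hessian has h_{ss} = -8, h_{uu} = 6, h_{su} = 4, giving D = -64 < 0, so the point is a saddle point.
h(-1/2, 1/2) = -31/4.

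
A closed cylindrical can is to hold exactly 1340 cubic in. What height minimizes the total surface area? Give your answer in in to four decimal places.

With radius r and height h, πr²h = 1340 so h = 1340/(πr²), and S(r) = 2πr² + 2πrh = 2πr² + 2·1340/r.
S'(r) = 4πr − 2·1340/r² = 0 ⇒ r³ = 1340/(2π), so r ≈ 5.9746 and h = 2r ≈ 11.9492.
S''(r) = 4π + 4·1340/r³ > 0, so this is the minimum; S ≈ 672.8492.

11.9492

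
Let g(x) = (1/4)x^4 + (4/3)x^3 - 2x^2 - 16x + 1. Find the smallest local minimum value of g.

Critical points: g'(x) = x^3 + 4x^2 - 4x - 16 vanishes at x = -4, -2, 2.
Second-derivative test with g''(x) = 3x^2 + 8x - 4: g''(-4) = 12 > 0 ⇒ local minimum; g''(-2) = -8 < 0 ⇒ local maximum; g''(2) = 24 > 0 ⇒ local minimum.
Thus g has its smallest local minimum at x = 2, with value -73/3.

-73/3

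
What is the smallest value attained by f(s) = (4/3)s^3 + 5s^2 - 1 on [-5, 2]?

-128/3

f'(s) = 4s^2 + 10s, which vanishes at s = -5/2 and s = 0.
Evaluating at the critical points and endpoints: f(-5) = -128/3; f(-5/2) = 113/12; f(0) = -1; f(2) = 89/3.
So the minimum is f(-5) = -128/3.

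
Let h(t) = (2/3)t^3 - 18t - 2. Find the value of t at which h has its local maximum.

h'(t) = 2t^2 - 18. Setting h'(t) = 0 gives t ∈ {-3, 3}.
Since h''(t) = 4t, we get h''(-3) = -12 < 0 ⇒ local maximum; h''(3) = 12 > 0 ⇒ local minimum.
Thus h has its local maximum at t = -3, with value 34.

-3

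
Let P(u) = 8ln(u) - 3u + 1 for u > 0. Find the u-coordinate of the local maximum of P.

8/3

P'(u) = 8/u − 3 = 0 gives u = 8/3.
P''(u) = -8/u², which is negative for u > 0, so this is a local maximum.
P(8/3) = 8·ln(8/3) - 8 + 1 ≈ 0.8466.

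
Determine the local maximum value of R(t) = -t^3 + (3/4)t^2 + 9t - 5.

R'(t) = -3t^2 + (3/2)t + 9. Setting R'(t) = 0 gives t ∈ {-3/2, 2}.
Since R''(t) = -6t + 3/2, we get R''(-3/2) = 21/2 > 0 ⇒ local minimum; R''(2) = -21/2 < 0 ⇒ local maximum.
Thus R has its local maximum at t = 2, with value 8.

8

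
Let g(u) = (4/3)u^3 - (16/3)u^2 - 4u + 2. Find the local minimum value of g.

g'(u) = 4u^2 - (32/3)u - 4 = 0 at u = -1/3, 3.
Second-derivative test with g''(u) = 8u - 32/3: g''(-1/3) = -40/3 < 0 ⇒ local maximum; g''(3) = 40/3 > 0 ⇒ local minimum.
So the local minimum value is g(3) = -22.

-22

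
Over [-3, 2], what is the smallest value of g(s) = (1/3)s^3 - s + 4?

g'(s) = s^2 - 1, which vanishes at s = -1 and s = 1.
Evaluating at the critical points and endpoints: g(-3) = -2, g(-1) = 14/3, g(1) = 10/3, g(2) = 14/3.
The minimum over the interval is -2, attained at s = -3.

-2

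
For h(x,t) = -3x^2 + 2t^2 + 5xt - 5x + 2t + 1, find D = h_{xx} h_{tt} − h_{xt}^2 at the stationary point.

-49

∂h/∂x = -6x + 5t - 5 = 0 and ∂h/∂t = 5x + 4t + 2 = 0, so (x, t) = (-30/49, 13/49).
The Hessian has h_{xx} = -6, h_{tt} = 4, h_{xt} = 5, giving D = -49 < 0, so the point is a saddle point.
D = (-6)·(4) − (5)^2 = -49.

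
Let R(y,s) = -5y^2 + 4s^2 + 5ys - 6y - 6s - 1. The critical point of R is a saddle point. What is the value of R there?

∂R/∂y = -10y + 5s - 6 = 0 and ∂R/∂s = 5y + 8s - 6 = 0, so (y, s) = (-6/35, 6/7).
The Hessian has R_{yy} = -10, R_{ss} = 8, R_{ys} = 5, giving D = -105 < 0, so the point is a saddle point.
R(-6/35, 6/7) = -107/35.

-107/35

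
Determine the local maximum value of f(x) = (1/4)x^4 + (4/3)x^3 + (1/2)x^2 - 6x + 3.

f'(x) = x^3 + 4x^2 + x - 6. Setting f'(x) = 0 gives x ∈ {-3, -2, 1}.
Second-derivative test with f''(x) = 3x^2 + 8x + 1: f''(-3) = 4 > 0 ⇒ local minimum; f''(-2) = -3 < 0 ⇒ local maximum; f''(1) = 12 > 0 ⇒ local minimum.
The local maximum is f(-2) = 31/3.

31/3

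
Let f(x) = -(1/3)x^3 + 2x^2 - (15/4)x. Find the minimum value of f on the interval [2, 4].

Differentiating, f'(x) = -x^2 + 4x - 15/4; whose only zero in [2, 4] is x = 5/2.
Candidates: f(2) = -13/6,  f(5/2) = -25/12,  f(4) = -13/3.
Hence the absolute minimum is -13/3 at x = 4.

-13/3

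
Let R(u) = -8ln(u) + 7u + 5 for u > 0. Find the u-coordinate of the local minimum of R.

8/7

R'(u) = -8/u + 7 = 0 gives u = 8/7.
R''(u) = 8/u², which is positive for u > 0, so this is a local minimum.
R(8/7) = -8·ln(8/7) + 8 + 5 ≈ 11.9317.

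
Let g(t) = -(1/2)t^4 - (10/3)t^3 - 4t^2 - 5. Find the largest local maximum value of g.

49/3

Critical points: g'(t) = -2t^3 - 10t^2 - 8t vanishes at t = -4, -1, 0.
Since g''(t) = -6t^2 - 20t - 8, we get g''(-4) = -24 < 0 ⇒ local maximum; g''(-1) = 6 > 0 ⇒ local minimum; g''(0) = -8 < 0 ⇒ local maximum.
The largest local maximum is g(-4) = 49/3.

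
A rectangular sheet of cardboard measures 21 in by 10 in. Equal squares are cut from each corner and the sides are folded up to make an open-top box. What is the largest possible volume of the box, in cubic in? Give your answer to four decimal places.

204.6673

With cut size x, the volume is V(x) = x(21 − 2x)(10 − 2x) for 0 < x < 5.
V'(x) = 12x^2 − 124x + 210. Setting V'(x) = 0 gives x ≈ 2.1344 (the root in (0, 5)).
V''(x) = 24x − 124 is negative there, so this is the maximum; V ≈ 204.6673.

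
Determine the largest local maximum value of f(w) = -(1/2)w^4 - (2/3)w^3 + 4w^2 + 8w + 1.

f'(w) = -2w^3 - 2w^2 + 8w + 8 = 0 at w = -2, -1, 2.
f''(w) = -6w^2 - 4w + 8. f''(-2) = -8 < 0 ⇒ local maximum; f''(-1) = 6 > 0 ⇒ local minimum; f''(2) = -24 < 0 ⇒ local maximum.
So the largest local maximum value is f(2) = 59/3.

59/3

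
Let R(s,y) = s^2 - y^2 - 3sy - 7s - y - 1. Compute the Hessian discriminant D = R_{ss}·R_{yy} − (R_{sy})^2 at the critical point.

-13

∂R/∂s = 2s - 3y - 7 = 0 and ∂R/∂y = -3s - 2y - 1 = 0, so (s, y) = (11/13, -23/13).
The Hessian has R_{ss} = 2, R_{yy} = -2, R_{sy} = -3, giving D = -13 < 0, so the point is a saddle point.
D = (2)·(-2) − (-3)^2 = -13.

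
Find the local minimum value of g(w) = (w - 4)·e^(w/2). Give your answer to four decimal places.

By the product rule, g'(w) = ((1/2)w - 1)·e^(w/2). Since e^(w/2) > 0, the only critical point is w = 2.
g''(2) has the same sign as 1/2 > 0, so this is a local minimum.
g(2) = (-2)·e^(1) ≈ -5.4366.

-5.4366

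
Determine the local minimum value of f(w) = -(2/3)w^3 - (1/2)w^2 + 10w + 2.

-377/24

f'(w) = -2w^2 - w + 10 = 0 at w = -5/2, 2.
Second-derivative test with f''(w) = -4w - 1: f''(-5/2) = 9 > 0 ⇒ local minimum; f''(2) = -9 < 0 ⇒ local maximum.
The local minimum is f(-5/2) = -377/24.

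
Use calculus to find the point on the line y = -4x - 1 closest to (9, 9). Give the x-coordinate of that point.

Minimize D(x)^2 = (x - 9)^2 + (-4x - 10)^2.
d/dx[D^2] = 2(x - 9) + 2·(-4)·(-4x - 10) = 0 ⇒ x = -31/17.
Then y = 107/17 and the distance is √(2116/17) ≈ 11.1566.

-31/17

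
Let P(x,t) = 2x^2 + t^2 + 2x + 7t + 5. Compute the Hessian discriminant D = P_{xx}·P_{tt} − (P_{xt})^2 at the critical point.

∂P/∂x = 4x + 2 = 0 and ∂P/∂t = 2t + 7 = 0, so (x, t) = (-1/2, -7/2).
The Hessian has P_{xx} = 4, P_{tt} = 2, P_{xt} = 0, giving D = 8 > 0 with P_{xx} > 0, so the point is a local minimum.
D = (4)·(2) − (0)^2 = 8.

8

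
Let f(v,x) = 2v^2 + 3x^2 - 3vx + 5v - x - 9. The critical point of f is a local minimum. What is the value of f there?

-197/15

∂f/∂v = 4v - 3x + 5 = 0 and ∂f/∂x = -3v + 6x - 1 = 0, so (v, x) = (-9/5, -11/15).
The Hessian has f_{vv} = 4, f_{xx} = 6, f_{vx} = -3, giving D = 15 > 0 with f_{vv} > 0, so the point is a local minimum.
f(-9/5, -11/15) = -197/15.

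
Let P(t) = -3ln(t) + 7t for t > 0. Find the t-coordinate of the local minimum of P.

3/7

P'(t) = -3/t + 7 = 0 gives t = 3/7.
P''(t) = 3/t², which is positive for t > 0, so this is a local minimum.
P(3/7) = -3·ln(3/7) + 3 ≈ 5.5419.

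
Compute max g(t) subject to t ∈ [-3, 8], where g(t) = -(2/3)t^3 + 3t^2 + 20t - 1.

272/3

Differentiating, g'(t) = -2t^2 + 6t + 20; which vanishes at t = -2 and t = 5.
Compare values at every candidate in [-3, 8]: g(-3) = -16,  g(-2) = -71/3,  g(5) = 272/3,  g(8) = 29/3.
The maximum over the interval is 272/3, attained at t = 5.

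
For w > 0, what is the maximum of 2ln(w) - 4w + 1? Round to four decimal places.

h'(w) = 2/w − 4 = 0 gives w = 1/2.
h''(w) = -2/w², which is negative for w > 0, so this is a local maximum.
h(1/2) = 2·ln(1/2) - 2 + 1 ≈ -2.3863.

-2.3863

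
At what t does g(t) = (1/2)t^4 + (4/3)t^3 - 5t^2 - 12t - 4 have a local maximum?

g'(t) = 2t^3 + 4t^2 - 10t - 12 = 0 at t = -3, -1, 2.
g''(t) = 6t^2 + 8t - 10. g''(-3) = 20 > 0 ⇒ local minimum; g''(-1) = -12 < 0 ⇒ local maximum; g''(2) = 30 > 0 ⇒ local minimum.
Thus g has its local maximum at t = -1, with value 13/6.

-1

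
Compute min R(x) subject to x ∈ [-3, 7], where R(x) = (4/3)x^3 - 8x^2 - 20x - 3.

Differentiating, R'(x) = 4x^2 - 16x - 20; which vanishes at x = -1 and x = 5.
Compare values at every candidate in [-3, 7]: R(-3) = -51; R(-1) = 23/3; R(5) = -409/3; R(7) = -233/3.
So the minimum is R(5) = -409/3.

-409/3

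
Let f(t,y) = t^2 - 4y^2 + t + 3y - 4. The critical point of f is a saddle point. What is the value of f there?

∂f/∂t = 2t + 1 = 0 and ∂f/∂y = -8y + 3 = 0, so (t, y) = (-1/2, 3/8).
The Hessian has f_{tt} = 2, f_{yy} = -8, f_{ty} = 0, giving D = -16 < 0, so the point is a saddle point.
f(-1/2, 3/8) = -59/16.

-59/16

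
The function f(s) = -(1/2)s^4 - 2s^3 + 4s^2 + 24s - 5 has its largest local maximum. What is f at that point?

f'(s) = -2s^3 - 6s^2 + 8s + 24 = 0 at s = -3, -2, 2.
Since f''(s) = -6s^2 - 12s + 8, we get f''(-3) = -10 < 0 ⇒ local maximum; f''(-2) = 8 > 0 ⇒ local minimum; f''(2) = -40 < 0 ⇒ local maximum.
So the largest local maximum value is f(2) = 35.

35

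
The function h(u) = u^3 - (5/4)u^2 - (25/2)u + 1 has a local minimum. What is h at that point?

h'(u) = 3u^2 - (5/2)u - 25/2 = 0 at u = -5/3, 5/2.
Second-derivative test with h''(u) = 6u - 5/2: h''(-5/3) = -25/2 < 0 ⇒ local maximum; h''(5/2) = 25/2 > 0 ⇒ local minimum.
So the local minimum value is h(5/2) = -359/16.

-359/16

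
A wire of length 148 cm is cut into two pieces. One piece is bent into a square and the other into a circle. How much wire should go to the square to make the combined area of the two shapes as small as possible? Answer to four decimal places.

82.8947

Let x be the length used for the square. Square side x/4; circle radius (148−x)/(2π).
A(x) = (x/4)² + π·((148−x)/(2π))² = x²/16 + (148−x)²/(4π) for 0 ≤ x ≤ 148. A'(x) = x/8 − (148−x)/(2π) = 0 gives x = 4·148/(π+4) ≈ 82.8947.
A'' = 1/8 + 1/(2π) > 0, so this gives the minimum combined area; x ≈ 82.8947 cm to the square.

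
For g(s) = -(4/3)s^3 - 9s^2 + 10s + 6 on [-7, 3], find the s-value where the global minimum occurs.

-5

The derivative is -4s^2 - 18s + 10, which vanishes at s = -5 and s = 1/2.
Compare values at every candidate in [-7, 3]: g(-7) = -143/3; g(-5) = -307/3; g(1/2) = 103/12; g(3) = -81.
The minimum over the interval is -307/3, attained at s = -5.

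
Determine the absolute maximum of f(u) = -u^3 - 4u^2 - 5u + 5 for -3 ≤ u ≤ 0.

11

f'(u) = -3u^2 - 8u - 5, which vanishes at u = -5/3 and u = -1.
Evaluating at the critical points and endpoints: f(-3) = 11, f(-5/3) = 185/27, f(-1) = 7, f(0) = 5.
So the maximum is f(-3) = 11.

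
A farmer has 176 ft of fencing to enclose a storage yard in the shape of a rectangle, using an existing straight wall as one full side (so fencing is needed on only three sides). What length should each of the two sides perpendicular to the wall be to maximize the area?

Let the sides perpendicular to the wall have length x and the parallel side y, so 2x + y = 176 and the area is A = xy = x(176 − 2x).
A'(x) = 176 − 4x = 0 gives x = 44, and A''(x) = −4 < 0 confirms a maximum.
Then y = 176 − 2·44 = 88 and A = 3872.

44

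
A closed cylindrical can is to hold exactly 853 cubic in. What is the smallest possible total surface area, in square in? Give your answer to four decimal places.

With radius r and height h, πr²h = 853 so h = 853/(πr²), and S(r) = 2πr² + 2πrh = 2πr² + 2·853/r.
S'(r) = 4πr − 2·853/r² = 0 ⇒ r³ = 853/(2π), so r ≈ 5.1395 and h = 2r ≈ 10.2791.
S''(r) = 4π + 4·853/r³ > 0, so this is the minimum; S ≈ 497.9059.

497.9059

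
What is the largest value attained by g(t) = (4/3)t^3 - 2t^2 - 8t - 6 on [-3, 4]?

The derivative is 4t^2 - 4t - 8, which vanishes at t = -1 and t = 2.
Compare values at every candidate in [-3, 4]: g(-3) = -36, g(-1) = -4/3, g(2) = -58/3, g(4) = 46/3.
Hence the absolute maximum is 46/3 at t = 4.

46/3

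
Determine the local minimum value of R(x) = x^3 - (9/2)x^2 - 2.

-31/2

R'(x) = 3x^2 - 9x = 0 at x = 0, 3.
Since R''(x) = 6x - 9, we get R''(0) = -9 < 0 ⇒ local maximum; R''(3) = 9 > 0 ⇒ local minimum.
Thus R has its local minimum at x = 3, with value -31/2.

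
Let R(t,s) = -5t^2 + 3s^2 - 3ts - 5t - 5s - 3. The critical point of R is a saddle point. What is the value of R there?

∂R/∂t = -10t - 3s - 5 = 0 and ∂R/∂s = -3t + 6s - 5 = 0, so (t, s) = (-15/23, 35/69).
The Hessian has R_{tt} = -10, R_{ss} = 6, R_{ts} = -3, giving D = -69 < 0, so the point is a saddle point.
R(-15/23, 35/69) = -182/69.

-182/69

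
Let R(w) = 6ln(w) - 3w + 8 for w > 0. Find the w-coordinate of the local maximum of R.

R'(w) = 6/w − 3 = 0 gives w = 2.
R''(w) = -6/w², which is negative for w > 0, so this is a local maximum.
R(2) = 6·ln(2) - 6 + 8 ≈ 6.1589.

2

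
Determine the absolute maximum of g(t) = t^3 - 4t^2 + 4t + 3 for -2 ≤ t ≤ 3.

g'(t) = 3t^2 - 8t + 4, which vanishes at t = 2/3 and t = 2.
Evaluating at the critical points and endpoints: g(-2) = -29,  g(2/3) = 113/27,  g(2) = 3,  g(3) = 6.
Hence the absolute maximum is 6 at t = 3.

6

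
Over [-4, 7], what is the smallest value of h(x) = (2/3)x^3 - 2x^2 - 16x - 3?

-169/3

h'(x) = 2x^2 - 4x - 16, which vanishes at x = -2 and x = 4.
Candidates: h(-4) = -41/3, h(-2) = 47/3, h(4) = -169/3, h(7) = 47/3.
Hence the absolute minimum is -169/3 at x = 4.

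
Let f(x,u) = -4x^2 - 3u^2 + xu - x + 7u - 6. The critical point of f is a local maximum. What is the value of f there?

∂f/∂x = -8x + u - 1 = 0 and ∂f/∂u = x - 6u + 7 = 0, so (x, u) = (1/47, 55/47).
The Hessian has f_{xx} = -8, f_{uu} = -6, f_{xu} = 1, giving D = 47 > 0 with f_{xx} < 0, so the point is a local maximum.
f(1/47, 55/47) = -90/47.

-90/47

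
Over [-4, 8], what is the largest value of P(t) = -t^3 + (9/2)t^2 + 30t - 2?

271/2

The derivative is -3t^2 + 9t + 30, which vanishes at t = -2 and t = 5.
Evaluating at the critical points and endpoints: P(-4) = 14; P(-2) = -36; P(5) = 271/2; P(8) = 14.
The maximum over the interval is 271/2, attained at t = 5.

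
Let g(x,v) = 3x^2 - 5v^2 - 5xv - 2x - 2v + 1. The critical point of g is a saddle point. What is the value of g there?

97/85

∂g/∂x = 6x - 5v - 2 = 0 and ∂g/∂v = -5x - 10v - 2 = 0, so (x, v) = (2/17, -22/85).
The Hessian has g_{xx} = 6, g_{vv} = -10, g_{xv} = -5, giving D = -85 < 0, so the point is a saddle point.
g(2/17, -22/85) = 97/85.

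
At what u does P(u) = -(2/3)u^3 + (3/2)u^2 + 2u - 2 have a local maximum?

P'(u) = -2u^2 + 3u + 2. Setting P'(u) = 0 gives u ∈ {-1/2, 2}.
Second-derivative test with P''(u) = -4u + 3: P''(-1/2) = 5 > 0 ⇒ local minimum; P''(2) = -5 < 0 ⇒ local maximum.
The local maximum is P(2) = 8/3.

2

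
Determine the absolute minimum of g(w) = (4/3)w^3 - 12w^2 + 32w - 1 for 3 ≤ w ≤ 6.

61/3

g'(w) = 4w^2 - 24w + 32, whose only zero in [3, 6] is w = 4.
Candidates: g(3) = 23, g(4) = 61/3, g(6) = 47.
So the minimum is g(4) = 61/3.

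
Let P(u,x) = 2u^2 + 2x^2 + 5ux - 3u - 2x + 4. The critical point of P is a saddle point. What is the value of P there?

32/9

∂P/∂u = 4u + 5x - 3 = 0 and ∂P/∂x = 5u + 4x - 2 = 0, so (u, x) = (-2/9, 7/9).
The Hessian has P_{uu} = 4, P_{xx} = 4, P_{ux} = 5, giving D = -9 < 0, so the point is a saddle point.
P(-2/9, 7/9) = 32/9.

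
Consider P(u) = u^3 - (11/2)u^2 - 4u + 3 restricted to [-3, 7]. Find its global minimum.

P'(u) = 3u^2 - 11u - 4, which vanishes at u = -1/3 and u = 4.
Compare values at every candidate in [-3, 7]: P(-3) = -123/2, P(-1/3) = 199/54, P(4) = -37, P(7) = 97/2.
So the minimum is P(-3) = -123/2.

-123/2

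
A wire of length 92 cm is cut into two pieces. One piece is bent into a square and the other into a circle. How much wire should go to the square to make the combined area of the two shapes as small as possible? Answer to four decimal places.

Let x be the length used for the square. Square side x/4; circle radius (92−x)/(2π).
A(x) = (x/4)² + π·((92−x)/(2π))² = x²/16 + (92−x)²/(4π) for 0 ≤ x ≤ 92. A'(x) = x/8 − (92−x)/(2π) = 0 gives x = 4·92/(π+4) ≈ 51.5291.
A'' = 1/8 + 1/(2π) > 0, so this gives the minimum combined area; x ≈ 51.5291 cm to the square.

51.5291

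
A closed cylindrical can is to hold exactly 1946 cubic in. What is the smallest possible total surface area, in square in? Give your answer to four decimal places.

862.8655

With radius r and height h, πr²h = 1946 so h = 1946/(πr²), and S(r) = 2πr² + 2πrh = 2πr² + 2·1946/r.
S'(r) = 4πr − 2·1946/r² = 0 ⇒ r³ = 1946/(2π), so r ≈ 6.7658 and h = 2r ≈ 13.5317.
S''(r) = 4π + 4·1946/r³ > 0, so this is the minimum; S ≈ 862.8655.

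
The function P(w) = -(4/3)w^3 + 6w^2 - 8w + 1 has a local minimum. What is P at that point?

-7/3

P'(w) = -4w^2 + 12w - 8 = 0 at w = 1, 2.
P''(w) = -8w + 12. P''(1) = 4 > 0 ⇒ local minimum; P''(2) = -4 < 0 ⇒ local maximum.
So the local minimum value is P(1) = -7/3.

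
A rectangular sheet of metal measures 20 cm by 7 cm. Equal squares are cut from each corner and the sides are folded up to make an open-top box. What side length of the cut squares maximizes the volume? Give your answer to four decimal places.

1.5703

With cut size x, the volume is V(x) = x(20 − 2x)(7 − 2x) for 0 < x < 3.5.
V'(x) = 12x^2 − 108x + 140. Setting V'(x) = 0 gives x ≈ 1.5703 (the root in (0, 3.5)).
V''(x) = 24x − 108 is negative there, so this is the maximum; V ≈ 102.1750.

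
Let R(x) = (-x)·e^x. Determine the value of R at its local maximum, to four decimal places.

Differentiating with the product rule gives R'(x) = (-x - 1)·e^x. Since e^x > 0, the only critical point is x = -1.
R''(-1) has the same sign as -1 < 0, so this is a local maximum.
R(-1) = (1)·e^(-1) ≈ 0.3679.

0.3679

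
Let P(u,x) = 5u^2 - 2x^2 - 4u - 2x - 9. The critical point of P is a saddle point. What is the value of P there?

-93/10

∂P/∂u = 10u - 4 = 0 and ∂P/∂x = -4x - 2 = 0, so (u, x) = (2/5, -1/2).
The Hessian has P_{uu} = 10, P_{xx} = -4, P_{ux} = 0, giving D = -40 < 0, so the point is a saddle point.
P(2/5, -1/2) = -93/10.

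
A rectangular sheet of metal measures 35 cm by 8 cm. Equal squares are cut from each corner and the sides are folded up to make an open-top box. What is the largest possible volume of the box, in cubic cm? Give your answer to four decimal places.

249.0238

With cut size x, the volume is V(x) = x(35 − 2x)(8 − 2x) for 0 < x < 4.
V'(x) = 12x^2 − 172x + 280. Setting V'(x) = 0 gives x ≈ 1.8725 (the root in (0, 4)).
V''(x) = 24x − 172 is negative there, so this is the maximum; V ≈ 249.0238.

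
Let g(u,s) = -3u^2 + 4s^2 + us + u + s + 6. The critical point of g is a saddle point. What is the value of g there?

∂g/∂u = -6u + s + 1 = 0 and ∂g/∂s = u + 8s + 1 = 0, so (u, s) = (1/7, -1/7).
The Hessian has g_{uu} = -6, g_{ss} = 8, g_{us} = 1, giving D = -49 < 0, so the point is a saddle point.
g(1/7, -1/7) = 6.

6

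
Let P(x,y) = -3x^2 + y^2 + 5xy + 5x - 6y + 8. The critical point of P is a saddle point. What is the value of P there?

∂P/∂x = -6x + 5y + 5 = 0 and ∂P/∂y = 5x + 2y - 6 = 0, so (x, y) = (40/37, 11/37).
The Hessian has P_{xx} = -6, P_{yy} = 2, P_{xy} = 5, giving D = -37 < 0, so the point is a saddle point.
P(40/37, 11/37) = 363/37.

363/37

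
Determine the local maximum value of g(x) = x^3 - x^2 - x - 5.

-130/27

g'(x) = 3x^2 - 2x - 1 = 0 at x = -1/3, 1.
Second-derivative test with g''(x) = 6x - 2: g''(-1/3) = -4 < 0 ⇒ local maximum; g''(1) = 4 > 0 ⇒ local minimum.
The local maximum is g(-1/3) = -130/27.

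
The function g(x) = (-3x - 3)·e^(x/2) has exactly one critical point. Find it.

By the product rule, g'(x) = (-(3/2)x - 9/2)·e^(x/2). Since e^(x/2) > 0, the only critical point is x = -3.
g''(-3) has the same sign as -3/2 < 0, so this is a local maximum.
g(-3) = (6)·e^(-3/2) ≈ 1.3388.

-3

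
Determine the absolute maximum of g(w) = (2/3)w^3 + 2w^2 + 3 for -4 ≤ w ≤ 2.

Differentiating, g'(w) = 2w^2 + 4w; which vanishes at w = -2 and w = 0.
Evaluating at the critical points and endpoints: g(-4) = -23/3; g(-2) = 17/3; g(0) = 3; g(2) = 49/3.
The maximum over the interval is 49/3, attained at w = 2.

49/3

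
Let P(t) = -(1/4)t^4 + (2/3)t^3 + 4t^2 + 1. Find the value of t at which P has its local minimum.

P'(t) = -t^3 + 2t^2 + 8t. Setting P'(t) = 0 gives t ∈ {-2, 0, 4}.
Since P''(t) = -3t^2 + 4t + 8, we get P''(-2) = -12 < 0 ⇒ local maximum; P''(0) = 8 > 0 ⇒ local minimum; P''(4) = -24 < 0 ⇒ local maximum.
Thus P has its local minimum at t = 0, with value 1.

0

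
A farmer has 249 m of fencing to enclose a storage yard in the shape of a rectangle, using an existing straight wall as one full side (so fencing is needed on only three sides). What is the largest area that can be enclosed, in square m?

62001/8

Let the sides perpendicular to the wall have length x and the parallel side y, so 2x + y = 249 and the area is A = xy = x(249 − 2x).
A'(x) = 249 − 4x = 0 gives x = 249/4, and A''(x) = −4 < 0 confirms a maximum.
Then y = 249 − 2·249/4 = 249/2 and A = 62001/8.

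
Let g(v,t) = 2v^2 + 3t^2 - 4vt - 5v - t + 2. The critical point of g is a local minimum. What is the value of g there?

-81/8

∂g/∂v = 4v - 4t - 5 = 0 and ∂g/∂t = -4v + 6t - 1 = 0, so (v, t) = (17/4, 3).
The Hessian has g_{vv} = 4, g_{tt} = 6, g_{vt} = -4, giving D = 8 > 0 with g_{vv} > 0, so the point is a local minimum.
g(17/4, 3) = -81/8.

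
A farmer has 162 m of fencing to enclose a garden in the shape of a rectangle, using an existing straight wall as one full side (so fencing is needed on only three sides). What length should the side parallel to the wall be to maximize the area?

Let the sides perpendicular to the wall have length x and the parallel side y, so 2x + y = 162 and the area is A = xy = x(162 − 2x).
A'(x) = 162 − 4x = 0 gives x = 81/2, and A''(x) = −4 < 0 confirms a maximum.
Then y = 162 − 2·81/2 = 81 and A = 6561/2.

81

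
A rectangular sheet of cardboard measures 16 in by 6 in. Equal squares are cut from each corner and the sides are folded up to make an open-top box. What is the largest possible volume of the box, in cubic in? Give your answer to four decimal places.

With cut size x, the volume is V(x) = x(16 − 2x)(6 − 2x) for 0 < x < 3.
V'(x) = 12x^2 − 88x + 96. Setting V'(x) = 0 gives x ≈ 1.3333 (the root in (0, 3)).
V''(x) = 24x − 88 is negative there, so this is the maximum; V ≈ 59.2593.

59.2593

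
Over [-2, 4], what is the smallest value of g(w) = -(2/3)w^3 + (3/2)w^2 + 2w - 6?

-50/3

The derivative is -2w^2 + 3w + 2, which vanishes at w = -1/2 and w = 2.
Candidates: g(-2) = 4/3, g(-1/2) = -157/24, g(2) = -4/3, g(4) = -50/3.
The minimum over the interval is -50/3, attained at w = 4.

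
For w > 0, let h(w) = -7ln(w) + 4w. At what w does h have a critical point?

h'(w) = -7/w + 4 = 0 gives w = 7/4.
h''(w) = 7/w², which is positive for w > 0, so this is a local minimum.
h(7/4) = -7·ln(7/4) + 7 ≈ 3.0827.

7/4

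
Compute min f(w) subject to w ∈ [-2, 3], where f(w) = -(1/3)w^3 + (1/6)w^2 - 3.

The derivative is -w^2 + (1/3)w, which vanishes at w = 0 and w = 1/3.
Candidates: f(-2) = 1/3; f(0) = -3; f(1/3) = -485/162; f(3) = -21/2.
The minimum over the interval is -21/2, attained at w = 3.

-21/2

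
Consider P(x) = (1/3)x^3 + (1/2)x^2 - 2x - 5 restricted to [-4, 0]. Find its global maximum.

-5/3

The derivative is x^2 + x - 2, whose only zero in [-4, 0] is x = -2.
Compare values at every candidate in [-4, 0]: P(-4) = -31/3, P(-2) = -5/3, P(0) = -5.
Hence the absolute maximum is -5/3 at x = -2.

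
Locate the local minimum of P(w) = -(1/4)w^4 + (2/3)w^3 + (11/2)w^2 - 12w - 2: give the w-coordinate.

P'(w) = -w^3 + 2w^2 + 11w - 12. Setting P'(w) = 0 gives w ∈ {-3, 1, 4}.
Second-derivative test with P''(w) = -3w^2 + 4w + 11: P''(-3) = -28 < 0 ⇒ local maximum; P''(1) = 12 > 0 ⇒ local minimum; P''(4) = -21 < 0 ⇒ local maximum.
The local minimum is P(1) = -97/12.

1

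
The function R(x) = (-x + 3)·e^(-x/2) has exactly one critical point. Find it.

Differentiating with the product rule gives R'(x) = ((1/2)x - 5/2)·e^(-x/2). Since e^(-x/2) > 0, the only critical point is x = 5.
R''(5) has the same sign as 1/2 > 0, so this is a local minimum.
R(5) = (-2)·e^(-5/2) ≈ -0.1642.

5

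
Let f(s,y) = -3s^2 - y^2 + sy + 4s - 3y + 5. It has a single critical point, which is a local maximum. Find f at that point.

86/11

∂f/∂s = -6s + y + 4 = 0 and ∂f/∂y = s - 2y - 3 = 0, so (s, y) = (5/11, -14/11).
The Hessian has f_{ss} = -6, f_{yy} = -2, f_{sy} = 1, giving D = 11 > 0 with f_{ss} < 0, so the point is a local maximum.
f(5/11, -14/11) = 86/11.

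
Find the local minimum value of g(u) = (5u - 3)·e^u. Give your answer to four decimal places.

-3.3516

g'(u) = 5·e^u + (5u - 3)·1·e^u = (5u + 2)·e^u. Since e^u > 0, the only critical point is u = -2/5.
g''(-2/5) has the same sign as 5 > 0, so this is a local minimum.
g(-2/5) = (-5)·e^(-2/5) ≈ -3.3516.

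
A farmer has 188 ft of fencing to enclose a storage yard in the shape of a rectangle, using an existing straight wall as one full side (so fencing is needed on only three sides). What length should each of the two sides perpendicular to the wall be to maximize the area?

47

Let the sides perpendicular to the wall have length x and the parallel side y, so 2x + y = 188 and the area is A = xy = x(188 − 2x).
A'(x) = 188 − 4x = 0 gives x = 47, and A''(x) = −4 < 0 confirms a maximum.
Then y = 188 − 2·47 = 94 and A = 4418.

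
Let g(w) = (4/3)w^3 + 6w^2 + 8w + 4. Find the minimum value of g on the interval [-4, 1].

The derivative is 4w^2 + 12w + 8, which vanishes at w = -2 and w = -1.
Evaluating at the critical points and endpoints: g(-4) = -52/3, g(-2) = 4/3, g(-1) = 2/3, g(1) = 58/3.
Hence the absolute minimum is -52/3 at w = -4.

-52/3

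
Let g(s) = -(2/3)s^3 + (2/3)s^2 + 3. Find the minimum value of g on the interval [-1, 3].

-9

g'(s) = -2s^2 + (4/3)s, which vanishes at s = 0 and s = 2/3.
Evaluating at the critical points and endpoints: g(-1) = 13/3,  g(0) = 3,  g(2/3) = 251/81,  g(3) = -9.
So the minimum is g(3) = -9.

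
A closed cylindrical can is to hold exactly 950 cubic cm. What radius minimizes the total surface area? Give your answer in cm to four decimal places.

5.3274

With radius r and height h, πr²h = 950 so h = 950/(πr²), and S(r) = 2πr² + 2πrh = 2πr² + 2·950/r.
S'(r) = 4πr − 2·950/r² = 0 ⇒ r³ = 950/(2π), so r ≈ 5.3274 and h = 2r ≈ 10.6548.
S''(r) = 4π + 4·950/r³ > 0, so this is the minimum; S ≈ 534.9711.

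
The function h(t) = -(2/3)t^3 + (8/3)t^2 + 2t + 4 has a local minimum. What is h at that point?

296/81

h'(t) = -2t^2 + (16/3)t + 2. Setting h'(t) = 0 gives t ∈ {-1/3, 3}.
Since h''(t) = -4t + 16/3, we get h''(-1/3) = 20/3 > 0 ⇒ local minimum; h''(3) = -20/3 < 0 ⇒ local maximum.
So the local minimum value is h(-1/3) = 296/81.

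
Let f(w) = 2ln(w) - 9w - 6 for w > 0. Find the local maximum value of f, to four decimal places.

f'(w) = 2/w − 9 = 0 gives w = 2/9.
f''(w) = -2/w², which is negative for w > 0, so this is a local maximum.
f(2/9) = 2·ln(2/9) - 2 - 6 ≈ -11.0082.

-11.0082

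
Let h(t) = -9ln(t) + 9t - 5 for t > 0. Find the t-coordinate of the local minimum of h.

1

h'(t) = -9/t + 9 = 0 gives t = 1.
h''(t) = 9/t², which is positive for t > 0, so this is a local minimum.
h(1) = -9·ln(1) + 9 - 5 ≈ 4.0000.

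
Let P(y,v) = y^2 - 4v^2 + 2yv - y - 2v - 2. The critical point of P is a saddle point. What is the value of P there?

∂P/∂y = 2y + 2v - 1 = 0 and ∂P/∂v = 2y - 8v - 2 = 0, so (y, v) = (3/5, -1/10).
The Hessian has P_{yy} = 2, P_{vv} = -8, P_{yv} = 2, giving D = -20 < 0, so the point is a saddle point.
P(3/5, -1/10) = -11/5.

-11/5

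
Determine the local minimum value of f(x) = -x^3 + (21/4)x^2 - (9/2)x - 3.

Critical points: f'(x) = -3x^2 + (21/2)x - 9/2 vanishes at x = 1/2, 3.
f''(x) = -6x + 21/2. f''(1/2) = 15/2 > 0 ⇒ local minimum; f''(3) = -15/2 < 0 ⇒ local maximum.
So the local minimum value is f(1/2) = -65/16.

-65/16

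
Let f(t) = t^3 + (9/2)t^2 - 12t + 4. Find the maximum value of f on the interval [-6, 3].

60

f'(t) = 3t^2 + 9t - 12, which vanishes at t = -4 and t = 1.
Candidates: f(-6) = 22; f(-4) = 60; f(1) = -5/2; f(3) = 71/2.
The maximum over the interval is 60, attained at t = -4.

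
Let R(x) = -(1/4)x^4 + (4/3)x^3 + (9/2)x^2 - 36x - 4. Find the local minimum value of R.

Critical points: R'(x) = -x^3 + 4x^2 + 9x - 36 vanishes at x = -3, 3, 4.
R''(x) = -3x^2 + 8x + 9. R''(-3) = -42 < 0 ⇒ local maximum; R''(3) = 6 > 0 ⇒ local minimum; R''(4) = -7 < 0 ⇒ local maximum.
Thus R has its local minimum at x = 3, with value -223/4.

-223/4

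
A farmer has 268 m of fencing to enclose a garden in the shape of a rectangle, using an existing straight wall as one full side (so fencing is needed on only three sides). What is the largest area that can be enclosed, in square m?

8978

Let the sides perpendicular to the wall have length x and the parallel side y, so 2x + y = 268 and the area is A = xy = x(268 − 2x).
A'(x) = 268 − 4x = 0 gives x = 67, and A''(x) = −4 < 0 confirms a maximum.
Then y = 268 − 2·67 = 134 and A = 8978.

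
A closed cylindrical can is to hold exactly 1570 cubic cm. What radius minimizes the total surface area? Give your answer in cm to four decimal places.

6.2985

With radius r and height h, πr²h = 1570 so h = 1570/(πr²), and S(r) = 2πr² + 2πrh = 2πr² + 2·1570/r.
S'(r) = 4πr − 2·1570/r² = 0 ⇒ r³ = 1570/(2π), so r ≈ 6.2985 and h = 2r ≈ 12.5971.
S''(r) = 4π + 4·1570/r³ > 0, so this is the minimum; S ≈ 747.7923.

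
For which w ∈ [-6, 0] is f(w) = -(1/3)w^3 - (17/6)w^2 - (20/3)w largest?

Differentiating, f'(w) = -w^2 - (17/3)w - 20/3; which vanishes at w = -4 and w = -5/3.
Evaluating at the critical points and endpoints: f(-6) = 10, f(-4) = 8/3, f(-5/3) = 775/162, f(0) = 0.
Hence the absolute maximum is 10 at w = -6.

-6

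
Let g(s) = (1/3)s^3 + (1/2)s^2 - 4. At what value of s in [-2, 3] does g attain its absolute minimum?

Differentiating, g'(s) = s^2 + s; which vanishes at s = -1 and s = 0.
Evaluating at the critical points and endpoints: g(-2) = -14/3, g(-1) = -23/6, g(0) = -4, g(3) = 19/2.
The minimum over the interval is -14/3, attained at s = -2.

-2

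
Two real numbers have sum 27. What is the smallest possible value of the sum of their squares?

729/2

With a + b = 27, a^2 + b^2 = a^2 + (27 − a)^2.
The derivative 2a − 2(27 − a) = 4a − 54 vanishes at a = 27/2; second derivative 4 > 0, a minimum.
The minimum is 2·(27/2)^2 = 729/2.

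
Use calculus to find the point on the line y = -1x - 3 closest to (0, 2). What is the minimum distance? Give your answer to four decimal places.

3.5355

Minimize D(x)^2 = (x + 0)^2 + (-x - 5)^2.
d/dx[D^2] = 2(x + 0) + 2·(-1)·(-x - 5) = 0 ⇒ x = -5/2.
Then y = -1/2 and the distance is √(25/2) ≈ 3.5355.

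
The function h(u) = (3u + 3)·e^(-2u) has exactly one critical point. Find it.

-1/2

Differentiating with the product rule gives h'(u) = (-6u - 3)·e^(-2u). Since e^(-2u) > 0, the only critical point is u = -1/2.
h''(-1/2) has the same sign as -6 < 0, so this is a local maximum.
h(-1/2) = (3/2)·e^(1) ≈ 4.0774.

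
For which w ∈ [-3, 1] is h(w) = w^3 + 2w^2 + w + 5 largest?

1

The derivative is 3w^2 + 4w + 1, which vanishes at w = -1 and w = -1/3.
Compare values at every candidate in [-3, 1]: h(-3) = -7, h(-1) = 5, h(-1/3) = 131/27, h(1) = 9.
The maximum over the interval is 9, attained at w = 1.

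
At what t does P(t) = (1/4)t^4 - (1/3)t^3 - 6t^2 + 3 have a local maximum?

Critical points: P'(t) = t^3 - t^2 - 12t vanishes at t = -3, 0, 4.
Second-derivative test with P''(t) = 3t^2 - 2t - 12: P''(-3) = 21 > 0 ⇒ local minimum; P''(0) = -12 < 0 ⇒ local maximum; P''(4) = 28 > 0 ⇒ local minimum.
The local maximum is P(0) = 3.

0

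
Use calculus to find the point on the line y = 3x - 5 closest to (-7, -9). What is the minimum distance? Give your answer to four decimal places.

Minimize D(x)^2 = (x + 7)^2 + (3x + 4)^2.
d/dx[D^2] = 2(x + 7) + 2·3·(3x + 4) = 0 ⇒ x = -19/10.
Then y = -107/10 and the distance is √(289/10) ≈ 5.3759.

5.3759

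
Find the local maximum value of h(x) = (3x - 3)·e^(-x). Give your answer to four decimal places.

h'(x) = 3·e^(-x) + (3x - 3)·(-1)·e^(-x) = (-3x + 6)·e^(-x). Since e^(-x) > 0, the only critical point is x = 2.
h''(2) has the same sign as -3 < 0, so this is a local maximum.
h(2) = (3)·e^(-2) ≈ 0.4060.

0.4060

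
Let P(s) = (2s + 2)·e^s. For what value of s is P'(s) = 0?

Differentiating with the product rule gives P'(s) = (2s + 4)·e^s. Since e^s > 0, the only critical point is s = -2.
P''(-2) has the same sign as 2 > 0, so this is a local minimum.
P(-2) = (-2)·e^(-2) ≈ -0.2707.

-2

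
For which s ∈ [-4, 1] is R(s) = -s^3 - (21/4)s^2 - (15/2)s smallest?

1

Differentiating, R'(s) = -3s^2 - (21/2)s - 15/2; which vanishes at s = -5/2 and s = -1.
Evaluating at the critical points and endpoints: R(-4) = 10; R(-5/2) = 25/16; R(-1) = 13/4; R(1) = -55/4.
Hence the absolute minimum is -55/4 at s = 1.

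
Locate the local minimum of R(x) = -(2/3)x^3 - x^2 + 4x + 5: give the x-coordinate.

-2

R'(x) = -2x^2 - 2x + 4. Setting R'(x) = 0 gives x ∈ {-2, 1}.
R''(x) = -4x - 2. R''(-2) = 6 > 0 ⇒ local minimum; R''(1) = -6 < 0 ⇒ local maximum.
Thus R has its local minimum at x = -2, with value -5/3.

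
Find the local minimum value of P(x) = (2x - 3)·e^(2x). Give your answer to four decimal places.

-7.3891

P'(x) = 2·e^(2x) + (2x - 3)·2·e^(2x) = (4x - 4)·e^(2x). Since e^(2x) > 0, the only critical point is x = 1.
P''(1) has the same sign as 4 > 0, so this is a local minimum.
P(1) = (-1)·e^(2) ≈ -7.3891.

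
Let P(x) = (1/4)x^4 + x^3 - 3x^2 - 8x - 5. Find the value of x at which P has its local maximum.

-1

P'(x) = x^3 + 3x^2 - 6x - 8. Setting P'(x) = 0 gives x ∈ {-4, -1, 2}.
Second-derivative test with P''(x) = 3x^2 + 6x - 6: P''(-4) = 18 > 0 ⇒ local minimum; P''(-1) = -9 < 0 ⇒ local maximum; P''(2) = 18 > 0 ⇒ local minimum.
Thus P has its local maximum at x = -1, with value -3/4.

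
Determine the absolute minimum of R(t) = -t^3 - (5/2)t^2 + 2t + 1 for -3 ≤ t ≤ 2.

-13

Differentiating, R'(t) = -3t^2 - 5t + 2; which vanishes at t = -2 and t = 1/3.
Evaluating at the critical points and endpoints: R(-3) = -1/2; R(-2) = -5; R(1/3) = 73/54; R(2) = -13.
So the minimum is R(2) = -13.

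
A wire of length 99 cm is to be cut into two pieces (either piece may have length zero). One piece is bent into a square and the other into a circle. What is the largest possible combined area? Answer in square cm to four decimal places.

779.9388

Let x be the length used for the square. Square side x/4; circle radius (99−x)/(2π).
A(x) = (x/4)² + π·((99−x)/(2π))² = x²/16 + (99−x)²/(4π) for 0 ≤ x ≤ 99. A'(x) = x/8 − (99−x)/(2π) = 0 gives x = 4·99/(π+4) ≈ 55.4498.
A'' > 0, so the interior critical point is a minimum; the maximum is at an endpoint. A(0) = 779.9388 and A(99) = 612.5625, so the largest area is 779.9388.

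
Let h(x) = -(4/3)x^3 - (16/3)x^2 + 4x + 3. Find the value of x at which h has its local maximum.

Critical points: h'(x) = -4x^2 - (32/3)x + 4 vanishes at x = -3, 1/3.
Second-derivative test with h''(x) = -8x - 32/3: h''(-3) = 40/3 > 0 ⇒ local minimum; h''(1/3) = -40/3 < 0 ⇒ local maximum.
So the local maximum value is h(1/3) = 299/81.

1/3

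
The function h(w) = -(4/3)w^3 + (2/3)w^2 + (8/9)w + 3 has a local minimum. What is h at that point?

229/81

h'(w) = -4w^2 + (4/3)w + 8/9. Setting h'(w) = 0 gives w ∈ {-1/3, 2/3}.
Second-derivative test with h''(w) = -8w + 4/3: h''(-1/3) = 4 > 0 ⇒ local minimum; h''(2/3) = -4 < 0 ⇒ local maximum.
The local minimum is h(-1/3) = 229/81.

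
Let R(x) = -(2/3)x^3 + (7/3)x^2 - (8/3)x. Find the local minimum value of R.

-1

R'(x) = -2x^2 + (14/3)x - 8/3. Setting R'(x) = 0 gives x ∈ {1, 4/3}.
R''(x) = -4x + 14/3. R''(1) = 2/3 > 0 ⇒ local minimum; R''(4/3) = -2/3 < 0 ⇒ local maximum.
The local minimum is R(1) = -1.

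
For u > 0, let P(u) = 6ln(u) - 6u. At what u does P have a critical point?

1

P'(u) = 6/u − 6 = 0 gives u = 1.
P''(u) = -6/u², which is negative for u > 0, so this is a local maximum.
P(1) = 6·ln(1) - 6 ≈ -6.0000.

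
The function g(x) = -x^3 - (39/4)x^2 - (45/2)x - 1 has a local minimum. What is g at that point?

-29/4

g'(x) = -3x^2 - (39/2)x - 45/2 = 0 at x = -5, -3/2.
Since g''(x) = -6x - 39/2, we get g''(-5) = 21/2 > 0 ⇒ local minimum; g''(-3/2) = -21/2 < 0 ⇒ local maximum.
Thus g has its local minimum at x = -5, with value -29/4.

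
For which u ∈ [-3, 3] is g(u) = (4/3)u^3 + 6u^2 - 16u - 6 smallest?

g'(u) = 4u^2 + 12u - 16, whose only zero in [-3, 3] is u = 1.
Evaluating at the critical points and endpoints: g(-3) = 60, g(1) = -44/3, g(3) = 36.
So the minimum is g(1) = -44/3.

1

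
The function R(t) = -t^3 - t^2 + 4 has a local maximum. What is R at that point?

Critical points: R'(t) = -3t^2 - 2t vanishes at t = -2/3, 0.
Second-derivative test with R''(t) = -6t - 2: R''(-2/3) = 2 > 0 ⇒ local minimum; R''(0) = -2 < 0 ⇒ local maximum.
So the local maximum value is R(0) = 4.

4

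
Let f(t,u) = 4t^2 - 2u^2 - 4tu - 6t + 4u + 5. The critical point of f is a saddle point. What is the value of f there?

17/6

∂f/∂t = 8t - 4u - 6 = 0 and ∂f/∂u = -4t - 4u + 4 = 0, so (t, u) = (5/6, 1/6).
The Hessian has f_{tt} = 8, f_{uu} = -4, f_{tu} = -4, giving D = -48 < 0, so the point is a saddle point.
f(5/6, 1/6) = 17/6.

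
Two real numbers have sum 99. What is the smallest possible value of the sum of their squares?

With a + b = 99, a^2 + b^2 = a^2 + (99 − a)^2.
The derivative 2a − 2(99 − a) = 4a − 198 vanishes at a = 99/2; second derivative 4 > 0, a minimum.
The minimum is 2·(99/2)^2 = 9801/2.

9801/2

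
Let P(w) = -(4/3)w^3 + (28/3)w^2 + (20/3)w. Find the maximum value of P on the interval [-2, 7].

100

The derivative is -4w^2 + (56/3)w + 20/3, which vanishes at w = -1/3 and w = 5.
Evaluating at the critical points and endpoints: P(-2) = 104/3,  P(-1/3) = -92/81,  P(5) = 100,  P(7) = 140/3.
The maximum over the interval is 100, attained at w = 5.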